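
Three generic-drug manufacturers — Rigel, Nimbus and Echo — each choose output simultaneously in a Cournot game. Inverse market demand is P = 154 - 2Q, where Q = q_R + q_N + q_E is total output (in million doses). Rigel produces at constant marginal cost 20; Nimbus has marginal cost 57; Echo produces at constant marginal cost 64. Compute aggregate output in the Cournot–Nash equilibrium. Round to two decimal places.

Rigel's profit: π_R = (154 - 2Q)q_R - (20q_R). Setting ∂π_R/∂q_R = 0: 134 - 4q_R - 2(q_N + q_E) = 0.
Nimbus's profit: π_N = (154 - 2Q)q_N - (57q_N). Setting ∂π_N/∂q_N = 0: 97 - 4q_N - 2(q_R + q_E) = 0.
Echo's first-order condition: 90 - 4q_E - 2(q_R + q_N) = 0.
Adding the 3 first-order conditions: 321 − 8Q = 0, so Q = 321/8.
Back-substituting: q_R = (134 − 321/4)/2 = 215/8, q_N = (97 − 321/4)/2 = 67/8, q_E = (90 − 321/4)/2 = 39/8.
Total output Q = 215/8 + 67/8 + 39/8 = 321/8.

40.13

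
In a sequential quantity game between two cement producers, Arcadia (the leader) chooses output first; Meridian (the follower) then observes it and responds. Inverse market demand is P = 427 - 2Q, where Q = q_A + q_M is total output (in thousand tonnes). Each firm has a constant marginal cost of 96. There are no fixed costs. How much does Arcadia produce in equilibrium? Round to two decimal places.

Solve by backward induction. Given q_A, the follower Meridian maximises π_M = (427 - 2q_A - 2q_M)q_M - 96q_M.
Follower FOC: 331 - 2q_A - 4q_M = 0, so q_M(q_A) = (331 - 2q_A)/4.
Arcadia substitutes q_M(q_A) into its own profit: π_A = q_A(427 - 2q_A - (331 - 2q_A)/2) - 96q_A = (523/2 - q_A)q_A - 96q_A.
Leader FOC: 331/2 - 2q_A = 0, so q_A = 331/4.
Then q_M = (331 - 2·(331/4))/4 = 331/8.

82.75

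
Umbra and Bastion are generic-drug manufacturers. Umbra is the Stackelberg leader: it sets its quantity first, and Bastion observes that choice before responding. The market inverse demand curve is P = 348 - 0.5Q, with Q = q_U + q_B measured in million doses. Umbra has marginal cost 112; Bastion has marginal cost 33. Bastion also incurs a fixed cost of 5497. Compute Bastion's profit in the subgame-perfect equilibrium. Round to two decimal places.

22469.13

The follower Bastion best-responds to any q_U: π_B = (348 - 0.5Q)q_B - 33q_B.
∂π_B/∂q_B = 315 - (1/2)q_U - q_B = 0 gives the reaction function q_B = (315 - (1/2)q_U).
The leader anticipates this reaction. Substituting into P = 348 - 0.5Q gives P = 381/2 - (1/4)q_U, so π_U = (381/2 - (1/4)q_U)q_U - 112q_U.
The leader's first-order condition 157/2 - (1/2)q_U = 0 yields q_U = 157.
Then q_B = (315 - (1/2)·157) = 473/2.
Price P = 348 - (1/2)·(787/2) = 605/4.
Bastion's profit: (605/4 - 33)·(473/2) - 5497 = 22469.1250.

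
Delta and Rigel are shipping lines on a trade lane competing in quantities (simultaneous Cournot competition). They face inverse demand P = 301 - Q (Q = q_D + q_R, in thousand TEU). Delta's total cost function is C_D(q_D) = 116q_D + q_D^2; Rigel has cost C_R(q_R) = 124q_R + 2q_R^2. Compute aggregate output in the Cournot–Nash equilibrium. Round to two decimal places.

63.30

Delta's profit: π_D = (301 - Q)q_D - (116q_D + q_D²). Setting ∂π_D/∂q_D = 0: 185 - 4q_D - (q_R) = 0.
Rigel's first-order condition: 177 - 6q_R - (q_D) = 0.
Rearranging gives the reaction functions q_D = (185 - q_R)/4 and q_R = (177 - q_D)/6.
Solving the pair: q_D = 933/23, q_R = 523/23.
Total output Q = 933/23 + 523/23 = 1456/23.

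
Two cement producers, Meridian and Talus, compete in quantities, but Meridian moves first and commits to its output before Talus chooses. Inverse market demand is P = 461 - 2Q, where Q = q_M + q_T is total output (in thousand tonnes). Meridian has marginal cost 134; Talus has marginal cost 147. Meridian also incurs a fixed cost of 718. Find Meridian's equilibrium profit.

The follower Talus best-responds to any q_M: π_T = (461 - 2Q)q_T - 147q_T.
∂π_T/∂q_T = 314 - 2q_M - 4q_T = 0 gives the reaction function q_T = (314 - 2q_M)/4.
Meridian substitutes q_T(q_M) into its own profit: π_M = q_M(461 - 2q_M - (314 - 2q_M)/2) - 134q_M = (304 - q_M)q_M - 134q_M.
Leader FOC: 170 - 2q_M = 0, so q_M = 85.
Then q_T = (314 - 2·85)/4 = 36.
Price P = 461 - 2·121 = 219.
Meridian's profit: (219 - 134)·85 - 718 = 6507.

6507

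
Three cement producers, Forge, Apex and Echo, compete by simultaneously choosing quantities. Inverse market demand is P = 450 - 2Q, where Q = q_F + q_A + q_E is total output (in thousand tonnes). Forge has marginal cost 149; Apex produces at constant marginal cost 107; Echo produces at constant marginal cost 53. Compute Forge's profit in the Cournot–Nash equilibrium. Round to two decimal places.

830.28

Forge's profit: π_F = (450 - 2Q)q_F - (149q_F). Setting ∂π_F/∂q_F = 0: 301 - 4q_F - 2(q_A + q_E) = 0.
Apex's profit: π_A = (450 - 2Q)q_A - (107q_A). Setting ∂π_A/∂q_A = 0: 343 - 4q_A - 2(q_F + q_E) = 0.
Echo's profit: π_E = (450 - 2Q)q_E - (53q_E). Setting ∂π_E/∂q_E = 0: 397 - 4q_E - 2(q_F + q_A) = 0.
Summing all 3 equations gives 1041 − 8Q = 0, hence Q = 1041/8.
Back-substituting: q_F = (301 − 1041/4)/2 = 163/8, q_A = (343 − 1041/4)/2 = 331/8, q_E = (397 − 1041/4)/2 = 547/8.
Price P = 450 - 2·(1041/8) = 759/4.
Forge's profit: (759/4 - 149)·(163/8) = 830.2813.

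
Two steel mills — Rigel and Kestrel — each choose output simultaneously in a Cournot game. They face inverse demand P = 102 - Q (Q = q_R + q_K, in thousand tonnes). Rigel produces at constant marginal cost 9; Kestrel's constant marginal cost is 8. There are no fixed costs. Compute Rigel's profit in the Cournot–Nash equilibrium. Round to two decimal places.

Rigel's profit: π_R = (102 - Q)q_R - (9q_R). Setting ∂π_R/∂q_R = 0: 93 - 2q_R - (q_K) = 0.
Kestrel's first-order condition: 94 - 2q_K - (q_R) = 0.
Rearranging gives the reaction functions q_R = (93 - q_K)/2 and q_K = (94 - q_R)/2.
Solving the pair: q_R = 92/3, q_K = 95/3.
Price P = 102 - 187/3 = 119/3.
Rigel's profit: (119/3 - 9)·(92/3) = 940.4444.

940.44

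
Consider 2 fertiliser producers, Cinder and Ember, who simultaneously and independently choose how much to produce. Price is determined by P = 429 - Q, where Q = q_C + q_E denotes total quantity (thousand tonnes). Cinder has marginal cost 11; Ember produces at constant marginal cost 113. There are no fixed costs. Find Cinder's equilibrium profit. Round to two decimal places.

Cinder's profit: π_C = (429 - Q)q_C - (11q_C). Setting ∂π_C/∂q_C = 0: 418 - 2q_C - (q_E) = 0.
Ember's first-order condition: 316 - 2q_E - (q_C) = 0.
So q_C = (418 - q_E)/2 and q_E = (316 - q_C)/2.
Solving the pair: q_C = 520/3, q_E = 214/3.
Price P = 429 - 734/3 = 553/3.
Cinder's profit: (553/3 - 11)·(520/3) = 30044.4444.

30044.44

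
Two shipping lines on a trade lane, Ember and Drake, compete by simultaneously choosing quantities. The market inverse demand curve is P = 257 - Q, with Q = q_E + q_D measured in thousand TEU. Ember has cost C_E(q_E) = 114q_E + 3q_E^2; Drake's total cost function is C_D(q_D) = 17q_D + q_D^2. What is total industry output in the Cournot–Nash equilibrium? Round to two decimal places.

68.03

Ember's profit: π_E = (257 - Q)q_E - (114q_E + 3q_E²). Setting ∂π_E/∂q_E = 0: 143 - 8q_E - (q_D) = 0.
Drake's profit: π_D = (257 - Q)q_D - (17q_D + q_D²). Setting ∂π_D/∂q_D = 0: 240 - 4q_D - (q_E) = 0.
Rearranging gives the reaction functions q_E = (143 - q_D)/8 and q_D = (240 - q_E)/4.
Solving the pair: q_E = 332/31, q_D = 1777/31.
Total output Q = 332/31 + 1777/31 = 68.0323.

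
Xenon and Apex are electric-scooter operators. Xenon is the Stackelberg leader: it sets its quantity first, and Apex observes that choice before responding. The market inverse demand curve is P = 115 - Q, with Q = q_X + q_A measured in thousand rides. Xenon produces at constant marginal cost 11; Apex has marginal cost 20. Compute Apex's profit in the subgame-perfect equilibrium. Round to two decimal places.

Solve by backward induction. Given q_X, the follower Apex maximises π_A = (115 - q_X - q_A)q_A - 20q_A.
Setting the follower's marginal profit to zero, 95 - q_X - 2q_A = 0, i.e. q_A = (95 - q_X)/2.
Xenon substitutes q_A(q_X) into its own profit: π_X = q_X(115 - q_X - (95 - q_X)/2) - 11q_X = (135/2 - (1/2)q_X)q_X - 11q_X.
The leader's first-order condition 113/2 - q_X = 0 yields q_X = 113/2.
Then q_A = (95 - 113/2)/2 = 77/4.
Price P = 115 - 303/4 = 157/4.
Apex's profit: (157/4 - 20)·(77/4) = 370.5625.

370.56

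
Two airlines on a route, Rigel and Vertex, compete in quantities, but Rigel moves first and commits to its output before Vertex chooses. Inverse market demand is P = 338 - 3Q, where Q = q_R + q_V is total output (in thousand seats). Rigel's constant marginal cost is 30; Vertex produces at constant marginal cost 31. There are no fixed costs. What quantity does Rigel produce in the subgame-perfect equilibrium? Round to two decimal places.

Solve by backward induction. Given q_R, the follower Vertex maximises π_V = (338 - 3q_R - 3q_V)q_V - 31q_V.
Follower FOC: 307 - 3q_R - 6q_V = 0, so q_V(q_R) = (307 - 3q_R)/6.
Rigel substitutes q_V(q_R) into its own profit: π_R = q_R(338 - 3q_R - (307 - 3q_R)/2) - 30q_R = (369/2 - (3/2)q_R)q_R - 30q_R.
Maximising: ∂π_R/∂q_R = 309/2 - 3q_R = 0, giving q_R = 103/2.
Then q_V = (307 - 3·(103/2))/6 = 305/12.

51.50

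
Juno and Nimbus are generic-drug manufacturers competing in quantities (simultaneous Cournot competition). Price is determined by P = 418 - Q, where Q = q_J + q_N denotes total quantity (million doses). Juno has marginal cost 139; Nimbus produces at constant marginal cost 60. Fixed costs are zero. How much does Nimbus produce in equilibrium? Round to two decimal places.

145.67

Juno's profit: π_J = (418 - Q)q_J - (139q_J). Setting ∂π_J/∂q_J = 0: 279 - 2q_J - (q_N) = 0.
Nimbus's first-order condition: 358 - 2q_N - (q_J) = 0.
So q_J = (279 - q_N)/2 and q_N = (358 - q_J)/2.
Substituting one into the other gives q_J = 200/3 and q_N = 437/3.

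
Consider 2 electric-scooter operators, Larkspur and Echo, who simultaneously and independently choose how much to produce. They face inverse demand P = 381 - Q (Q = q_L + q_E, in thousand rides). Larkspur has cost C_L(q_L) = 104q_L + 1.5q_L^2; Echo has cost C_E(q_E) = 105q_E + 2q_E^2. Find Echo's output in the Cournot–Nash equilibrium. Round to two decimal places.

38.03

Larkspur's profit: π_L = (381 - Q)q_L - (104q_L + (3/2)q_L²). Setting ∂π_L/∂q_L = 0: 277 - 5q_L - (q_E) = 0.
Echo's profit: π_E = (381 - Q)q_E - (105q_E + 2q_E²). Setting ∂π_E/∂q_E = 0: 276 - 6q_E - (q_L) = 0.
So q_L = (277 - q_E)/5 and q_E = (276 - q_L)/6.
Solving the pair: q_L = 1386/29, q_E = 1103/29.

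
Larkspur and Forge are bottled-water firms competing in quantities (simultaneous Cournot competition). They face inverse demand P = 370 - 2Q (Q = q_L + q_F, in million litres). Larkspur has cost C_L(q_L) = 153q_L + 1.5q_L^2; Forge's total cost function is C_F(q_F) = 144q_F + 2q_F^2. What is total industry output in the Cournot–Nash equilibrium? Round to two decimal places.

Larkspur's profit: π_L = (370 - 2Q)q_L - (153q_L + (3/2)q_L²). Setting ∂π_L/∂q_L = 0: 217 - 7q_L - 2(q_F) = 0.
Forge's profit: π_F = (370 - 2Q)q_F - (144q_F + 2q_F²). Setting ∂π_F/∂q_F = 0: 226 - 8q_F - 2(q_L) = 0.
Rearranging gives the reaction functions q_L = (217 - 2q_F)/7 and q_F = (226 - 2q_L)/8.
Substituting one into the other gives q_L = 321/13 and q_F = 287/13.
Total output Q = 321/13 + 287/13 = 608/13.

46.77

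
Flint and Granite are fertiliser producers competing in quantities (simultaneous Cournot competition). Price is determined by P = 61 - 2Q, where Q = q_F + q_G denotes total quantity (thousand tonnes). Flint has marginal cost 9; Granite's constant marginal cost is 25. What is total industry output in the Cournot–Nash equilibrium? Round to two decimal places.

Flint's profit: π_F = (61 - 2Q)q_F - (9q_F). Setting ∂π_F/∂q_F = 0: 52 - 4q_F - 2(q_G) = 0.
Granite's profit: π_G = (61 - 2Q)q_G - (25q_G). Setting ∂π_G/∂q_G = 0: 36 - 4q_G - 2(q_F) = 0.
Best responses: q_F = (52 - 2q_G)/4, q_G = (36 - 2q_F)/4.
Solving the pair: q_F = 34/3, q_G = 10/3.
Total output Q = 34/3 + 10/3 = 44/3.

14.67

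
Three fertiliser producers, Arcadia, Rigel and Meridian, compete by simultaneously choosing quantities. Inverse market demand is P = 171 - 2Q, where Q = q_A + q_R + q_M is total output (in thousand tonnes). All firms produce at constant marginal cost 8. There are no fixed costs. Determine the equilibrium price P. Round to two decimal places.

A representative firm's profit is π_i = q_i(171 - 2Q) - 8q_i.
First-order condition (treating rivals' output as given): 163 - 4q_i - 2·Σ_{j≠i} q_j = 0.
By symmetry each firm produces the same amount; substituting Σ_{j≠i} q_j = 2q_i yields q_i = 163/8.
Total output Q = 489/8, so price P = 171 - 2·(489/8) = 195/4.

48.75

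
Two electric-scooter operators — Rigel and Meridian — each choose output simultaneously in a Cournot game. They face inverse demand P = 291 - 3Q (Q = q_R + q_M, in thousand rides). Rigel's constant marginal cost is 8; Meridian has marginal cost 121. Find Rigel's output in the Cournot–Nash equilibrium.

44

Rigel's profit: π_R = (291 - 3Q)q_R - (8q_R). Setting ∂π_R/∂q_R = 0: 283 - 6q_R - 3(q_M) = 0.
Meridian's first-order condition: 170 - 6q_M - 3(q_R) = 0.
Best responses: q_R = (283 - 3q_M)/6, q_M = (170 - 3q_R)/6.
Solving the pair: q_R = 44, q_M = 19/3.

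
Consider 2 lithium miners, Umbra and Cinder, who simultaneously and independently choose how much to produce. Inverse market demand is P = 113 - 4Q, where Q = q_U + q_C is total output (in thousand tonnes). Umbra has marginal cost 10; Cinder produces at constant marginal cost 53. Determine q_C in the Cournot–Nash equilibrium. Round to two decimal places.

1.42

Umbra's profit: π_U = (113 - 4Q)q_U - (10q_U). Setting ∂π_U/∂q_U = 0: 103 - 8q_U - 4(q_C) = 0.
Cinder's profit: π_C = (113 - 4Q)q_C - (53q_C). Setting ∂π_C/∂q_C = 0: 60 - 8q_C - 4(q_U) = 0.
Best responses: q_U = (103 - 4q_C)/8, q_C = (60 - 4q_U)/8.
Solving the pair: q_U = 73/6, q_C = 17/12.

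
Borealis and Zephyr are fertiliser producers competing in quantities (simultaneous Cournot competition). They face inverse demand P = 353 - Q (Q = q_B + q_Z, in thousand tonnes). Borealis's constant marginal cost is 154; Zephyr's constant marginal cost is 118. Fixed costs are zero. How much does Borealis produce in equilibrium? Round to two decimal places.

Borealis's profit: π_B = (353 - Q)q_B - (154q_B). Setting ∂π_B/∂q_B = 0: 199 - 2q_B - (q_Z) = 0.
Zephyr's profit: π_Z = (353 - Q)q_Z - (118q_Z). Setting ∂π_Z/∂q_Z = 0: 235 - 2q_Z - (q_B) = 0.
Rearranging gives the reaction functions q_B = (199 - q_Z)/2 and q_Z = (235 - q_B)/2.
Substituting one into the other gives q_B = 163/3 and q_Z = 271/3.

54.33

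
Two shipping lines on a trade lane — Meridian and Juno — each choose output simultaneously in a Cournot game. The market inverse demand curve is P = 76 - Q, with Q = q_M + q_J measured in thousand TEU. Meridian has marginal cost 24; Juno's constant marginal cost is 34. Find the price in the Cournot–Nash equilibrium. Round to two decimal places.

Meridian's profit: π_M = (76 - Q)q_M - (24q_M). Setting ∂π_M/∂q_M = 0: 52 - 2q_M - (q_J) = 0.
Juno's profit: π_J = (76 - Q)q_J - (34q_J). Setting ∂π_J/∂q_J = 0: 42 - 2q_J - (q_M) = 0.
So q_M = (52 - q_J)/2 and q_J = (42 - q_M)/2.
Substituting one into the other gives q_M = 62/3 and q_J = 32/3.
Total output Q = 94/3, so price P = 76 - 94/3 = 134/3.

44.67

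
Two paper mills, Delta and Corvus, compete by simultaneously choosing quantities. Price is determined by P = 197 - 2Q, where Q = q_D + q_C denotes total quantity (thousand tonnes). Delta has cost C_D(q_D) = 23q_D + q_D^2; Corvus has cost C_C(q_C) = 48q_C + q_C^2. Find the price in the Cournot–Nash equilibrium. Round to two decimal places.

Delta's profit: π_D = (197 - 2Q)q_D - (23q_D + q_D²). Setting ∂π_D/∂q_D = 0: 174 - 6q_D - 2(q_C) = 0.
Corvus's first-order condition: 149 - 6q_C - 2(q_D) = 0.
Rearranging gives the reaction functions q_D = (174 - 2q_C)/6 and q_C = (149 - 2q_D)/6.
Substituting one into the other gives q_D = 373/16 and q_C = 273/16.
Total output Q = 323/8, so price P = 197 - 2·(323/8) = 465/4.

116.25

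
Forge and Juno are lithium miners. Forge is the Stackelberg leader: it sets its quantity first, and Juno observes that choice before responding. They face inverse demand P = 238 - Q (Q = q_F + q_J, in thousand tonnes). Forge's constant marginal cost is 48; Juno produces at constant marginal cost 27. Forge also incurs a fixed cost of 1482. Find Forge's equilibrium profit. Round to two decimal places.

2088.13

The follower Juno best-responds to any q_F: π_J = (238 - Q)q_J - 27q_J.
Setting the follower's marginal profit to zero, 211 - q_F - 2q_J = 0, i.e. q_J = (211 - q_F)/2.
Forge substitutes q_J(q_F) into its own profit: π_F = q_F(238 - q_F - (211 - q_F)/2) - 48q_F = (265/2 - (1/2)q_F)q_F - 48q_F.
Leader FOC: 169/2 - q_F = 0, so q_F = 169/2.
Then q_J = (211 - 169/2)/2 = 253/4.
Price P = 238 - 591/4 = 361/4.
Forge's profit: (361/4 - 48)·(169/2) - 1482 = 2088.1250.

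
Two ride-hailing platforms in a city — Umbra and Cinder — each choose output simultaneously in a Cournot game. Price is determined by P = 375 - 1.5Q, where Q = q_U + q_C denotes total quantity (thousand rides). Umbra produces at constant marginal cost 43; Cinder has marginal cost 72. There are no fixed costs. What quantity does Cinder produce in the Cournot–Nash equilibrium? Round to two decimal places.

Umbra's profit: π_U = (375 - 1.5Q)q_U - (43q_U). Setting ∂π_U/∂q_U = 0: 332 - 3q_U - (3/2)(q_C) = 0.
Cinder's first-order condition: 303 - 3q_C - (3/2)(q_U) = 0.
So q_U = (332 - (3/2)q_C)/3 and q_C = (303 - (3/2)q_U)/3.
Substituting one into the other gives q_U = 722/9 and q_C = 548/9.

60.89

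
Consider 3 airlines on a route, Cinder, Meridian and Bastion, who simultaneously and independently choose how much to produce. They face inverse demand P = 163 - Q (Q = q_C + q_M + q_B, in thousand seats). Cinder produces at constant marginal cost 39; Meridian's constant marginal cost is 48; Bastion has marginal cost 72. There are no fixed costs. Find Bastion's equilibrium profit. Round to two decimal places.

72.25

Cinder's profit: π_C = (163 - Q)q_C - (39q_C). Setting ∂π_C/∂q_C = 0: 124 - 2q_C - (q_M + q_B) = 0.
Meridian's profit: π_M = (163 - Q)q_M - (48q_M). Setting ∂π_M/∂q_M = 0: 115 - 2q_M - (q_C + q_B) = 0.
Bastion's first-order condition: 91 - 2q_B - (q_C + q_M) = 0.
Adding the 3 first-order conditions: 330 − 4Q = 0, so Q = 165/2.
Back-substituting: q_C = (124 − 165/2) = 83/2, q_M = (115 − 165/2) = 65/2, q_B = (91 − 165/2) = 17/2.
Price P = 163 - 165/2 = 161/2.
Bastion's profit: (161/2 - 72)·(17/2) = 289/4.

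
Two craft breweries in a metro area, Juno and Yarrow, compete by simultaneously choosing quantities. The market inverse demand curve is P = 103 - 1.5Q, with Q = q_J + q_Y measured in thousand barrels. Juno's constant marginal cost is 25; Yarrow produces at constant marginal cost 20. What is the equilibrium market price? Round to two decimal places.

Juno's profit: π_J = (103 - 1.5Q)q_J - (25q_J). Setting ∂π_J/∂q_J = 0: 78 - 3q_J - (3/2)(q_Y) = 0.
Yarrow's first-order condition: 83 - 3q_Y - (3/2)(q_J) = 0.
Best responses: q_J = (78 - (3/2)q_Y)/3, q_Y = (83 - (3/2)q_J)/3.
Solving the pair: q_J = 146/9, q_Y = 176/9.
Total output Q = 322/9, so price P = 103 - (3/2)·(322/9) = 148/3.

49.33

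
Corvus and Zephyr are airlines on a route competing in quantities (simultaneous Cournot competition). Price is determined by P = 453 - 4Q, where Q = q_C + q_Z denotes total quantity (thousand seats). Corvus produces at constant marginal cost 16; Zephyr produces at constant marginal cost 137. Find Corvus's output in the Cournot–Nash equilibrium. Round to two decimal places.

46.50

Corvus's profit: π_C = (453 - 4Q)q_C - (16q_C). Setting ∂π_C/∂q_C = 0: 437 - 8q_C - 4(q_Z) = 0.
Zephyr's profit: π_Z = (453 - 4Q)q_Z - (137q_Z). Setting ∂π_Z/∂q_Z = 0: 316 - 8q_Z - 4(q_C) = 0.
So q_C = (437 - 4q_Z)/8 and q_Z = (316 - 4q_C)/8.
Substituting one into the other gives q_C = 93/2 and q_Z = 65/4.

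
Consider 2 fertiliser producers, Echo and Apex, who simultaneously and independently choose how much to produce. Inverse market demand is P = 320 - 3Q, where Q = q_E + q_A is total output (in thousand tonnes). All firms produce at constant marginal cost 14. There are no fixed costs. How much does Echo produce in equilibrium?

Each firm earns π_i = (320 - 3Q)q_i - 14q_i.
First-order condition (treating rivals' output as given): 306 - 6q_i - 3q_j = 0.
With identical firms every q_j equals q_i, so q_j = q_i and 306 = 9q_i, giving q_i = 34.

34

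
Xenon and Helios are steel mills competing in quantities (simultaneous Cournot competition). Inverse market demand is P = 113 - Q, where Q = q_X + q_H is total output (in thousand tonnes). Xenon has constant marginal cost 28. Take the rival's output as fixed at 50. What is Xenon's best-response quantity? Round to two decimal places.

With the rival's output fixed at 50, Xenon's profit is π_X = (113 - 50 - q_X)q_X - (28q_X) = (63 - q_X)q_X - (28q_X).
∂π_X/∂q_X = 35 - 2q_X = 0, so q_X = 35/2.

17.50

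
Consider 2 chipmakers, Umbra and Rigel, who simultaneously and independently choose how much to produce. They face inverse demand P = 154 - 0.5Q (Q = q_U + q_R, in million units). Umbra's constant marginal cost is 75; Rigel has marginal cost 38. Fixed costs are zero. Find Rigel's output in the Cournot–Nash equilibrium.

102

Umbra's profit: π_U = (154 - 0.5Q)q_U - (75q_U). Setting ∂π_U/∂q_U = 0: 79 - q_U - (1/2)(q_R) = 0.
Rigel's profit: π_R = (154 - 0.5Q)q_R - (38q_R). Setting ∂π_R/∂q_R = 0: 116 - q_R - (1/2)(q_U) = 0.
Best responses: q_U = (79 - (1/2)q_R), q_R = (116 - (1/2)q_U).
Substituting one into the other gives q_U = 28 and q_R = 102.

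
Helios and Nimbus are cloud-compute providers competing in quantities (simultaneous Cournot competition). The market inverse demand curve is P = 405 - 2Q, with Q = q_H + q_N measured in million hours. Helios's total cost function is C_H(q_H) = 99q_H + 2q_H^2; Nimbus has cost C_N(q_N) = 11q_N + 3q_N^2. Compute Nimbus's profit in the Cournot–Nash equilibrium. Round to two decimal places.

Helios's profit: π_H = (405 - 2Q)q_H - (99q_H + 2q_H²). Setting ∂π_H/∂q_H = 0: 306 - 8q_H - 2(q_N) = 0.
Nimbus's first-order condition: 394 - 10q_N - 2(q_H) = 0.
Best responses: q_H = (306 - 2q_N)/8, q_N = (394 - 2q_H)/10.
Substituting one into the other gives q_H = 568/19 and q_N = 635/19.
Price P = 405 - 2·(1203/19) = 278.3684.
Nimbus's profit: 278.3684·(635/19) - 11·(635/19) - 3(635/19)² = 5584.8338.

5584.83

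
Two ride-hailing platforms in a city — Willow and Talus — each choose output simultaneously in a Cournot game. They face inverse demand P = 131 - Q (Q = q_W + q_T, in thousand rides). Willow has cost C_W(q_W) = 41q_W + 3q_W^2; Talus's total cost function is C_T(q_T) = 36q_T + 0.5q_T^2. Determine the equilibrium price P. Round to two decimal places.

Willow's profit: π_W = (131 - Q)q_W - (41q_W + 3q_W²). Setting ∂π_W/∂q_W = 0: 90 - 8q_W - (q_T) = 0.
Talus's first-order condition: 95 - 3q_T - (q_W) = 0.
So q_W = (90 - q_T)/8 and q_T = (95 - q_W)/3.
Substituting one into the other gives q_W = 175/23 and q_T = 670/23.
Total output Q = 845/23, so price P = 131 - 845/23 = 94.2609.

94.26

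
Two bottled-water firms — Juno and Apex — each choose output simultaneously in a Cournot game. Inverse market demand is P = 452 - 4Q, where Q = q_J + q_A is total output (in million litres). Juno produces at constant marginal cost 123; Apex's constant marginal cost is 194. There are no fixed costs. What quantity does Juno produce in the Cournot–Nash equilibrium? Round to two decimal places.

Juno's profit: π_J = (452 - 4Q)q_J - (123q_J). Setting ∂π_J/∂q_J = 0: 329 - 8q_J - 4(q_A) = 0.
Apex's first-order condition: 258 - 8q_A - 4(q_J) = 0.
So q_J = (329 - 4q_A)/8 and q_A = (258 - 4q_J)/8.
Substituting one into the other gives q_J = 100/3 and q_A = 187/12.

33.33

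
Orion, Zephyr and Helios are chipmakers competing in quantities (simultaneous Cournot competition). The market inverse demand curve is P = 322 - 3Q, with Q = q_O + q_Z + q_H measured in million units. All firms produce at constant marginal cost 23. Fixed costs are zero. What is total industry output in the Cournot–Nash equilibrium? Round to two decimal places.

74.75

A representative firm's profit is π_i = q_i(322 - 3Q) - 23q_i.
First-order condition (treating rivals' output as given): 299 - 6q_i - 3·Σ_{j≠i} q_j = 0.
With identical firms every q_j equals q_i, so Σ_{j≠i} q_j = 2q_i and 299 = 12q_i, giving q_i = 299/12.
Total output Q = 299/12 + 299/12 + 299/12 = 299/4.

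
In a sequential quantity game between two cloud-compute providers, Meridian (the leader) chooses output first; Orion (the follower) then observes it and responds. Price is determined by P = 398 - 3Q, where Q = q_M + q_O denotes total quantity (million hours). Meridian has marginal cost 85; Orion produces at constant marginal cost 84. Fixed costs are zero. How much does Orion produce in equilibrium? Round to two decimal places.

26.33

The follower Orion best-responds to any q_M: π_O = (398 - 3Q)q_O - 84q_O.
Follower FOC: 314 - 3q_M - 6q_O = 0, so q_O(q_M) = (314 - 3q_M)/6.
Meridian substitutes q_O(q_M) into its own profit: π_M = q_M(398 - 3q_M - (314 - 3q_M)/2) - 85q_M = (241 - (3/2)q_M)q_M - 85q_M.
The leader's first-order condition 156 - 3q_M = 0 yields q_M = 52.
Then q_O = (314 - 3·52)/6 = 79/3.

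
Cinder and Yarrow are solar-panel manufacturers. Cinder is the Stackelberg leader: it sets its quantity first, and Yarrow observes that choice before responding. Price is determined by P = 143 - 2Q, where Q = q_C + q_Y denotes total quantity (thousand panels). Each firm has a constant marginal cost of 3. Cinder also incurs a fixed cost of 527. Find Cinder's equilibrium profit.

698

The follower Yarrow best-responds to any q_C: π_Y = (143 - 2Q)q_Y - 3q_Y.
Setting the follower's marginal profit to zero, 140 - 2q_C - 4q_Y = 0, i.e. q_Y = (140 - 2q_C)/4.
The leader anticipates this reaction. Substituting into P = 143 - 2Q gives P = 73 - q_C, so π_C = (73 - q_C)q_C - 3q_C.
The leader's first-order condition 70 - 2q_C = 0 yields q_C = 35.
Then q_Y = (140 - 2·35)/4 = 35/2.
Price P = 143 - 2·(105/2) = 38.
Cinder's profit: (38 - 3)·35 - 527 = 698.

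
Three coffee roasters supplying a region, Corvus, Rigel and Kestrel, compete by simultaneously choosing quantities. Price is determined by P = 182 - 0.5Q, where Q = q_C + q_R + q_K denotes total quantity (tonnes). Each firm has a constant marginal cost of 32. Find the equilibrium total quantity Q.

Each firm earns π_i = (182 - 0.5Q)q_i - 32q_i.
Setting ∂π_i/∂q_i = 0 with rivals' quantities fixed: 150 - q_i - (1/2)·Σ_{j≠i} q_j = 0.
By symmetry each firm produces the same amount; substituting Σ_{j≠i} q_j = 2q_i yields q_i = 150/2 = 75.
Total output Q = 75 + 75 + 75 = 225.

225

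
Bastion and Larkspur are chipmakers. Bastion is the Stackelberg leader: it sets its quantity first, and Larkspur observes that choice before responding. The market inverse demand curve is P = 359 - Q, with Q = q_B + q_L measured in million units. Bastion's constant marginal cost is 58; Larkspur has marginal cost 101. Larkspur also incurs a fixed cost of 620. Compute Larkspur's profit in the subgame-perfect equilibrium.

Solve by backward induction. Given q_B, the follower Larkspur maximises π_L = (359 - q_B - q_L)q_L - 101q_L.
Follower FOC: 258 - q_B - 2q_L = 0, so q_L(q_B) = (258 - q_B)/2.
Bastion substitutes q_L(q_B) into its own profit: π_B = q_B(359 - q_B - (258 - q_B)/2) - 58q_B = (230 - (1/2)q_B)q_B - 58q_B.
The leader's first-order condition 172 - q_B = 0 yields q_B = 172.
Then q_L = (258 - 172)/2 = 43.
Price P = 359 - 215 = 144.
Larkspur's profit: (144 - 101)·43 - 620 = 1229.

1229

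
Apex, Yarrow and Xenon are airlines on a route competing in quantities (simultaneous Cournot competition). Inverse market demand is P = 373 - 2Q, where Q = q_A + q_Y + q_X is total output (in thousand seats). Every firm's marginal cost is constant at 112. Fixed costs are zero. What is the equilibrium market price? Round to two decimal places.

177.25

Each firm earns π_i = (373 - 2Q)q_i - 112q_i.
First-order condition (treating rivals' output as given): 261 - 4q_i - 2·Σ_{j≠i} q_j = 0.
With identical firms every q_j equals q_i, so Σ_{j≠i} q_j = 2q_i and 261 = 8q_i, giving q_i = 261/8.
Total output Q = 783/8, so price P = 373 - 2·(783/8) = 709/4.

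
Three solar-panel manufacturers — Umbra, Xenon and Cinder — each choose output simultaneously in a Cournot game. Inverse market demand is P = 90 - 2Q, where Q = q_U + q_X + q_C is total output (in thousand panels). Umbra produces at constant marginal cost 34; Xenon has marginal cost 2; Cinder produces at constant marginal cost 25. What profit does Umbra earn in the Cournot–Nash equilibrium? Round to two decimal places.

Umbra's profit: π_U = (90 - 2Q)q_U - (34q_U). Setting ∂π_U/∂q_U = 0: 56 - 4q_U - 2(q_X + q_C) = 0.
Xenon's first-order condition: 88 - 4q_X - 2(q_U + q_C) = 0.
Cinder's profit: π_C = (90 - 2Q)q_C - (25q_C). Setting ∂π_C/∂q_C = 0: 65 - 4q_C - 2(q_U + q_X) = 0.
Adding the 3 conditions: 209 − 4Q − 4Q = 0, i.e. Q = 209/8.
Back-substituting: q_U = (56 − 209/4)/2 = 15/8, q_X = (88 − 209/4)/2 = 143/8, q_C = (65 − 209/4)/2 = 51/8.
Price P = 90 - 2·(209/8) = 151/4.
Umbra's profit: (151/4 - 34)·(15/8) = 225/32.

7.03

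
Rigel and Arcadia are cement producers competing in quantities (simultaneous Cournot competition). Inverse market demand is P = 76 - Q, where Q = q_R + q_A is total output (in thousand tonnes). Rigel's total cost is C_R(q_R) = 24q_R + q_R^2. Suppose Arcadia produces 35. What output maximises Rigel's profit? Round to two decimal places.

4.25

With the rival's output fixed at 35, Rigel's profit is π_R = (76 - 35 - q_R)q_R - (24q_R + q_R²) = (41 - q_R)q_R - (24q_R + q_R²).
∂π_R/∂q_R = 17 - 4q_R = 0, so q_R = 17/4.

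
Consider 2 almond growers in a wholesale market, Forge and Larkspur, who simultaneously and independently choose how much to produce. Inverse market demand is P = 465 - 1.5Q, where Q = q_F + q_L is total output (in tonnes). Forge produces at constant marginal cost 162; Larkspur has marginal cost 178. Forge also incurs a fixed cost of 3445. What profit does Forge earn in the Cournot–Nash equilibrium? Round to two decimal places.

Forge's profit: π_F = (465 - 1.5Q)q_F - (162q_F). Setting ∂π_F/∂q_F = 0: 303 - 3q_F - (3/2)(q_L) = 0.
Larkspur's profit: π_L = (465 - 1.5Q)q_L - (178q_L). Setting ∂π_L/∂q_L = 0: 287 - 3q_L - (3/2)(q_F) = 0.
Rearranging gives the reaction functions q_F = (303 - (3/2)q_L)/3 and q_L = (287 - (3/2)q_F)/3.
Substituting one into the other gives q_F = 638/9 and q_L = 542/9.
Price P = 465 - (3/2)·(1180/9) = 805/3.
Forge's profit: (805/3 - 162)·(638/9) - 3445 = 4092.8519.

4092.85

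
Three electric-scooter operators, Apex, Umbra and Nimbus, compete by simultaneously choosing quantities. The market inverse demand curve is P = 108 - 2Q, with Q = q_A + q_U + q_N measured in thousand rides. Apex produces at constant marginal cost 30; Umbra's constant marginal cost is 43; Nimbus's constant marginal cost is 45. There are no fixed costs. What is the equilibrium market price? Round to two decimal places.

56.50

Apex's profit: π_A = (108 - 2Q)q_A - (30q_A). Setting ∂π_A/∂q_A = 0: 78 - 4q_A - 2(q_U + q_N) = 0.
Umbra's profit: π_U = (108 - 2Q)q_U - (43q_U). Setting ∂π_U/∂q_U = 0: 65 - 4q_U - 2(q_A + q_N) = 0.
Nimbus's profit: π_N = (108 - 2Q)q_N - (45q_N). Setting ∂π_N/∂q_N = 0: 63 - 4q_N - 2(q_A + q_U) = 0.
Summing all 3 equations gives 206 − 8Q = 0, hence Q = 103/4.
Back-substituting: q_A = (78 − 103/2)/2 = 53/4, q_U = (65 − 103/2)/2 = 27/4, q_N = (63 − 103/2)/2 = 23/4.
Total output Q = 103/4, so price P = 108 - 2·(103/4) = 113/2.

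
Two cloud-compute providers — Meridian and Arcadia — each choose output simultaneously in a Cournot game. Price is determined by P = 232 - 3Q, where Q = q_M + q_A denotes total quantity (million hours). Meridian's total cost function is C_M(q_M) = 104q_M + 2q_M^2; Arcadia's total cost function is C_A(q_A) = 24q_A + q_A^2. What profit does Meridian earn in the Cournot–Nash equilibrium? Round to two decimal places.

Meridian's profit: π_M = (232 - 3Q)q_M - (104q_M + 2q_M²). Setting ∂π_M/∂q_M = 0: 128 - 10q_M - 3(q_A) = 0.
Arcadia's profit: π_A = (232 - 3Q)q_A - (24q_A + q_A²). Setting ∂π_A/∂q_A = 0: 208 - 8q_A - 3(q_M) = 0.
So q_M = (128 - 3q_A)/10 and q_A = (208 - 3q_M)/8.
Solving the pair: q_M = 400/71, q_A = 1696/71.
Price P = 232 - 3·29.5211 = 143.4366.
Meridian's profit: 143.4366·(400/71) - 104·(400/71) - 2(400/71)² = 158.6987.

158.70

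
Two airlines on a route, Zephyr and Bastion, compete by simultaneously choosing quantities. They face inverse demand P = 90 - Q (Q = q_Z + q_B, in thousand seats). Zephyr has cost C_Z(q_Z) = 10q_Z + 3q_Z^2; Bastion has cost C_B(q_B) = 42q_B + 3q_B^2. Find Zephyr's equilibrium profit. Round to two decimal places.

353.20

Zephyr's profit: π_Z = (90 - Q)q_Z - (10q_Z + 3q_Z²). Setting ∂π_Z/∂q_Z = 0: 80 - 8q_Z - (q_B) = 0.
Bastion's profit: π_B = (90 - Q)q_B - (42q_B + 3q_B²). Setting ∂π_B/∂q_B = 0: 48 - 8q_B - (q_Z) = 0.
So q_Z = (80 - q_B)/8 and q_B = (48 - q_Z)/8.
Solving the pair: q_Z = 592/63, q_B = 304/63.
Price P = 90 - 128/9 = 682/9.
Zephyr's profit: (682/9)·(592/63) - 10·(592/63) - 3(592/63)² = 353.2013.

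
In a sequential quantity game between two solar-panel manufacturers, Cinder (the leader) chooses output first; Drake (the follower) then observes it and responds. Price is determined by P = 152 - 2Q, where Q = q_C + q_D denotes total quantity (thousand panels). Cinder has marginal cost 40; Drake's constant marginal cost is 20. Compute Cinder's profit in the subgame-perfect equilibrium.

529

The follower Drake best-responds to any q_C: π_D = (152 - 2Q)q_D - 20q_D.
Follower FOC: 132 - 2q_C - 4q_D = 0, so q_D(q_C) = (132 - 2q_C)/4.
Cinder substitutes q_D(q_C) into its own profit: π_C = q_C(152 - 2q_C - (132 - 2q_C)/2) - 40q_C = (86 - q_C)q_C - 40q_C.
The leader's first-order condition 46 - 2q_C = 0 yields q_C = 23.
Then q_D = (132 - 2·23)/4 = 43/2.
Price P = 152 - 2·(89/2) = 63.
Cinder's profit: (63 - 40)·23 = 529.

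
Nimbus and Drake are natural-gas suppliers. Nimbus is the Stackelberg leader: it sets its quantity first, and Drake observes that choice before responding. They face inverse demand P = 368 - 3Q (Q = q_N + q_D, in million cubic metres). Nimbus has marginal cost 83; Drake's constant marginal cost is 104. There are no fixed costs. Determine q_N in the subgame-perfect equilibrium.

The follower Drake best-responds to any q_N: π_D = (368 - 3Q)q_D - 104q_D.
Follower FOC: 264 - 3q_N - 6q_D = 0, so q_D(q_N) = (264 - 3q_N)/6.
Nimbus substitutes q_D(q_N) into its own profit: π_N = q_N(368 - 3q_N - (264 - 3q_N)/2) - 83q_N = (236 - (3/2)q_N)q_N - 83q_N.
Maximising: ∂π_N/∂q_N = 153 - 3q_N = 0, giving q_N = 51.
Then q_D = (264 - 3·51)/6 = 37/2.

51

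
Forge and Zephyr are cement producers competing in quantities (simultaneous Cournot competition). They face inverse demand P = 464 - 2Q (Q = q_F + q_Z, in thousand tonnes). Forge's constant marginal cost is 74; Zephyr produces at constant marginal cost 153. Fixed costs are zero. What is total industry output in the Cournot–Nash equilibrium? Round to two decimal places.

Forge's profit: π_F = (464 - 2Q)q_F - (74q_F). Setting ∂π_F/∂q_F = 0: 390 - 4q_F - 2(q_Z) = 0.
Zephyr's first-order condition: 311 - 4q_Z - 2(q_F) = 0.
So q_F = (390 - 2q_Z)/4 and q_Z = (311 - 2q_F)/4.
Solving the pair: q_F = 469/6, q_Z = 116/3.
Total output Q = 469/6 + 116/3 = 701/6.

116.83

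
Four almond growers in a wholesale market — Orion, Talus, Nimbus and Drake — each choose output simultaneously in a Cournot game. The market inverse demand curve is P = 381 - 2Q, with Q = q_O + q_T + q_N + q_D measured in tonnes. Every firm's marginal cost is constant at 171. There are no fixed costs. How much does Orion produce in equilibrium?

A representative firm's profit is π_i = q_i(381 - 2Q) - 171q_i.
Setting ∂π_i/∂q_i = 0 with rivals' quantities fixed: 210 - 4q_i - 2·Σ_{j≠i} q_j = 0.
With identical firms every q_j equals q_i, so Σ_{j≠i} q_j = 3q_i and 210 = 10q_i, giving q_i = 21.

21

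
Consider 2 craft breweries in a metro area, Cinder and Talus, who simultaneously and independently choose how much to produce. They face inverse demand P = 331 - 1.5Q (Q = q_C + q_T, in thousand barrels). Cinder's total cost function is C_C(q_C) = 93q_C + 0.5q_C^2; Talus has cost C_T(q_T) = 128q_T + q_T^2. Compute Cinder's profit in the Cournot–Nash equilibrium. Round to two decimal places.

Cinder's profit: π_C = (331 - 1.5Q)q_C - (93q_C + (1/2)q_C²). Setting ∂π_C/∂q_C = 0: 238 - 4q_C - (3/2)(q_T) = 0.
Talus's first-order condition: 203 - 5q_T - (3/2)(q_C) = 0.
Best responses: q_C = (238 - (3/2)q_T)/4, q_T = (203 - (3/2)q_C)/5.
Substituting one into the other gives q_C = 49.8873 and q_T = 1820/71.
Price P = 331 - (3/2)·75.5211 = 217.7183.
Cinder's profit: 217.7183·49.8873 - 93·49.8873 - (1/2)·49.8873² = 4977.4902.

4977.49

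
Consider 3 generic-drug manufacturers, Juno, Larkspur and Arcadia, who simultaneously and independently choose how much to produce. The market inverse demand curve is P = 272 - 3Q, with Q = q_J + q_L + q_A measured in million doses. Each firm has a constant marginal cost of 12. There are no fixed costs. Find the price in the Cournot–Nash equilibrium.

A representative firm's profit is π_i = q_i(272 - 3Q) - 12q_i.
Setting ∂π_i/∂q_i = 0 with rivals' quantities fixed: 260 - 6q_i - 3·Σ_{j≠i} q_j = 0.
With identical firms every q_j equals q_i, so Σ_{j≠i} q_j = 2q_i and 260 = 12q_i, giving q_i = 65/3.
Total output Q = 65, so price P = 272 - 3·65 = 77.

77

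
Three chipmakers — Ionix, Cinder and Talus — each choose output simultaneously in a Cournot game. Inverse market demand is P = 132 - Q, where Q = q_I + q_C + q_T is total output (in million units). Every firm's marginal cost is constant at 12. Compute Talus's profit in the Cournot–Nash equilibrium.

900

A representative firm's profit is π_i = q_i(132 - Q) - 12q_i.
First-order condition (treating rivals' output as given): 120 - 2q_i - Σ_{j≠i} q_j = 0.
With identical firms every q_j equals q_i, so Σ_{j≠i} q_j = 2q_i and 120 = 4q_i, giving q_i = 30.
Price P = 132 - 90 = 42.
Talus's profit: (42 - 12)·30 = 900.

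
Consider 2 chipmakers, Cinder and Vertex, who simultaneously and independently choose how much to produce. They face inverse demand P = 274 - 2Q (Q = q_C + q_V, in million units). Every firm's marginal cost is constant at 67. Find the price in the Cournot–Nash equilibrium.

Each firm earns π_i = (274 - 2Q)q_i - 67q_i.
Setting ∂π_i/∂q_i = 0 with rivals' quantities fixed: 207 - 4q_i - 2q_j = 0.
With identical firms every q_j equals q_i, so q_j = q_i and 207 = 6q_i, giving q_i = 69/2.
Total output Q = 69, so price P = 274 - 2·69 = 136.

136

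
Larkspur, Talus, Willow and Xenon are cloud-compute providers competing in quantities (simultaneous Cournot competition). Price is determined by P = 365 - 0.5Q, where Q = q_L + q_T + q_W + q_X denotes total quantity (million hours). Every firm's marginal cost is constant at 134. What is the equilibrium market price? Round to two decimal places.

180.20

A representative firm's profit is π_i = q_i(365 - 0.5Q) - 134q_i.
Setting ∂π_i/∂q_i = 0 with rivals' quantities fixed: 231 - q_i - (1/2)·Σ_{j≠i} q_j = 0.
By symmetry each firm produces the same amount; substituting Σ_{j≠i} q_j = 3q_i yields q_i = 231/(5/2) = 462/5.
Total output Q = 1848/5, so price P = 365 - (1/2)·(1848/5) = 901/5.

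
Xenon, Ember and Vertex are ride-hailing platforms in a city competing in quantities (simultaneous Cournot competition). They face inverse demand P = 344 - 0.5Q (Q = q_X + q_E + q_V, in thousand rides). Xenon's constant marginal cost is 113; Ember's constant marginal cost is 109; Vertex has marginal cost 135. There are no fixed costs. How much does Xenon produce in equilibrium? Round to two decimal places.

124.50

Xenon's profit: π_X = (344 - 0.5Q)q_X - (113q_X). Setting ∂π_X/∂q_X = 0: 231 - q_X - (1/2)(q_E + q_V) = 0.
Ember's profit: π_E = (344 - 0.5Q)q_E - (109q_E). Setting ∂π_E/∂q_E = 0: 235 - q_E - (1/2)(q_X + q_V) = 0.
Vertex's profit: π_V = (344 - 0.5Q)q_V - (135q_V). Setting ∂π_V/∂q_V = 0: 209 - q_V - (1/2)(q_X + q_E) = 0.
Adding the 3 conditions: 675 − Q − Q = 0, i.e. Q = 675/2.
Back-substituting: q_X = (231 − 675/4)/(1/2) = 249/2, q_E = (235 − 675/4)/(1/2) = 265/2, q_V = (209 − 675/4)/(1/2) = 161/2.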